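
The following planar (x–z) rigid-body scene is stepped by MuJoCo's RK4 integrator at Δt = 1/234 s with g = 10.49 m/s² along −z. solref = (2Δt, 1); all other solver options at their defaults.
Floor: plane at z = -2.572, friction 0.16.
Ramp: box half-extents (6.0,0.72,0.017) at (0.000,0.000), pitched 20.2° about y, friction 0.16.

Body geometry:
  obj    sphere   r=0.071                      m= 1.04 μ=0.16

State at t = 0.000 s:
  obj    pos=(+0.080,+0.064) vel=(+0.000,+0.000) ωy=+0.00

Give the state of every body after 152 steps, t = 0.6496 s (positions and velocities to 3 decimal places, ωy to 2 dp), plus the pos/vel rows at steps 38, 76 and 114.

State at t = 0.6496 s:
  obj    pos=(+0.592,-0.124) vel=(+1.577,-0.580) ωy=+23.66

Key-timestep trajectory:
   step    t(s)  obj.x    obj.z    obj.vx   obj.vz 
     38  0.1624   +0.112  +0.053  +0.394  -0.145
     76  0.3248   +0.208  +0.017  +0.789  -0.290
    114  0.4872   +0.368  -0.042  +1.183  -0.435


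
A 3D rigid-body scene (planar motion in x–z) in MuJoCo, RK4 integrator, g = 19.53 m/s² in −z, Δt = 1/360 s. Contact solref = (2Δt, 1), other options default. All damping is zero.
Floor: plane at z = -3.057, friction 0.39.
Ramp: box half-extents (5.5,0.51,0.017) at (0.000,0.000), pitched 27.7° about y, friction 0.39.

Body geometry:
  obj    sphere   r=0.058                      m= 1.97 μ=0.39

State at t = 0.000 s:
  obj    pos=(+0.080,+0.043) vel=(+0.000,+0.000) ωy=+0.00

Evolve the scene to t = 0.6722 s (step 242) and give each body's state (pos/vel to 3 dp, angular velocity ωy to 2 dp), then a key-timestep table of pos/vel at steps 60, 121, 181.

State at t = 0.6722 s:
  obj    pos=(+1.377,-0.638) vel=(+3.860,-2.026) ωy=+75.15

Key-timestep trajectory:
   step    t(s)  obj.x    obj.z    obj.vx   obj.vz 
     60  0.1667   +0.160  +0.001  +0.957  -0.502
    121  0.3361   +0.404  -0.128  +1.930  -1.013
    181  0.5028   +0.806  -0.338  +2.887  -1.516


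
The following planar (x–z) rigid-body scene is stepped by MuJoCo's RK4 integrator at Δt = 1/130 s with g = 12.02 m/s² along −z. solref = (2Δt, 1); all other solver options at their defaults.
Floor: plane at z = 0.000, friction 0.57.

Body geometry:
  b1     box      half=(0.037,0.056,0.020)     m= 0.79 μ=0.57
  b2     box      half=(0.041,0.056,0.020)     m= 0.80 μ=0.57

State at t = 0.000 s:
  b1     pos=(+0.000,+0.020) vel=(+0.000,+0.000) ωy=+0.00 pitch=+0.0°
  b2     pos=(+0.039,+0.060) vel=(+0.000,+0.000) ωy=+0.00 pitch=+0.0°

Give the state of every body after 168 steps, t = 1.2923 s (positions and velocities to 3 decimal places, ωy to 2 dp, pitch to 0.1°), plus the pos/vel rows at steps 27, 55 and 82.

State at t = 1.2923 s:
  b1     pos=(+0.000,+0.020) vel=(+0.000,+0.000) ωy=+0.00 pitch=+0.0°
  b2     pos=(+0.141,+0.020) vel=(+0.000,+0.000) ωy=+0.00 pitch=+180.0°

Key-timestep trajectory:
   step    t(s)  b1.x    b1.z    b1.vx   b1.vz   b2.x    b2.z    b2.vx   b2.vz 
     27  0.2077   +0.000  +0.020  +0.000  +0.000   +0.055  +0.049  +0.198  -0.327
     55  0.4231   +0.000  +0.020  +0.000  +0.000   +0.096  +0.046  +0.055  +0.002
     82  0.6308   +0.000  +0.020  +0.000  +0.000   +0.115  +0.042  +0.229  -0.097


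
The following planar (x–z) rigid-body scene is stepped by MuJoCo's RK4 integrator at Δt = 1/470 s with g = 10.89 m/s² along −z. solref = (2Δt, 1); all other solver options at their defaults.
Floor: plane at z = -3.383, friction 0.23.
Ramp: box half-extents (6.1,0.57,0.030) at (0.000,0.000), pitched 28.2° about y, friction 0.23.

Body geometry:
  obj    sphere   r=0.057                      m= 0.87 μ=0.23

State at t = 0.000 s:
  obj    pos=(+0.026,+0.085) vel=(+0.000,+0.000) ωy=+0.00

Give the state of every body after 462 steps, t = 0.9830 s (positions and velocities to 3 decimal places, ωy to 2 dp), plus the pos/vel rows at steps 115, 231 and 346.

State at t = 0.9830 s:
  obj    pos=(+1.591,-0.754) vel=(+3.184,-1.707) ωy=+63.38

Key-timestep trajectory:
   step    t(s)  obj.x    obj.z    obj.vx   obj.vz 
    115  0.2447   +0.123  +0.033  +0.793  -0.425
    231  0.4915   +0.417  -0.125  +1.592  -0.854
    346  0.7362   +0.904  -0.386  +2.385  -1.279


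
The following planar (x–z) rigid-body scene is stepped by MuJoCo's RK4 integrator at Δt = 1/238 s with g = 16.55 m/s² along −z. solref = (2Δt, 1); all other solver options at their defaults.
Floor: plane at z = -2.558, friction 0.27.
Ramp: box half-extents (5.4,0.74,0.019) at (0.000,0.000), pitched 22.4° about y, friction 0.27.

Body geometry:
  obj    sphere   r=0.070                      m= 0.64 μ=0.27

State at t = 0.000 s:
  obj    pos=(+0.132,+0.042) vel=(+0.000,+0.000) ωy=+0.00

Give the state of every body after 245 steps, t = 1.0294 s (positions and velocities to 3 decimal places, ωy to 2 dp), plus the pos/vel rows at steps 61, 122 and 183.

State at t = 1.0294 s:
  obj    pos=(+2.339,-0.868) vel=(+4.288,-1.767) ωy=+66.24

Key-timestep trajectory:
   step    t(s)  obj.x    obj.z    obj.vx   obj.vz 
     61  0.2563   +0.269  -0.015  +1.068  -0.440
    122  0.5126   +0.679  -0.184  +2.135  -0.880
    183  0.7689   +1.363  -0.466  +3.203  -1.320


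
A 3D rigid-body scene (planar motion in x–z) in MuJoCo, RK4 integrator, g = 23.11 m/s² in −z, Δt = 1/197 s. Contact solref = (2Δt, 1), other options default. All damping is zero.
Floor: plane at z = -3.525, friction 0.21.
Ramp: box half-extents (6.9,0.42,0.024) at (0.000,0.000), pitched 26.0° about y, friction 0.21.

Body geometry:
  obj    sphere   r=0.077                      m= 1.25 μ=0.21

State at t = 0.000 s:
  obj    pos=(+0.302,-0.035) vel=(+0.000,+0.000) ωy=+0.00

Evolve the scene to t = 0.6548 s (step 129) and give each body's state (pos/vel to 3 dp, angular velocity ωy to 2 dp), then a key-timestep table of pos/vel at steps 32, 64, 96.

State at t = 0.6548 s:
  obj    pos=(+1.697,-0.715) vel=(+4.259,-2.077) ωy=+61.52

Key-timestep trajectory:
   step    t(s)  obj.x    obj.z    obj.vx   obj.vz 
     32  0.1624   +0.388  -0.077  +1.057  -0.516
     64  0.3249   +0.645  -0.202  +2.114  -1.031
     96  0.4873   +1.075  -0.412  +3.170  -1.546


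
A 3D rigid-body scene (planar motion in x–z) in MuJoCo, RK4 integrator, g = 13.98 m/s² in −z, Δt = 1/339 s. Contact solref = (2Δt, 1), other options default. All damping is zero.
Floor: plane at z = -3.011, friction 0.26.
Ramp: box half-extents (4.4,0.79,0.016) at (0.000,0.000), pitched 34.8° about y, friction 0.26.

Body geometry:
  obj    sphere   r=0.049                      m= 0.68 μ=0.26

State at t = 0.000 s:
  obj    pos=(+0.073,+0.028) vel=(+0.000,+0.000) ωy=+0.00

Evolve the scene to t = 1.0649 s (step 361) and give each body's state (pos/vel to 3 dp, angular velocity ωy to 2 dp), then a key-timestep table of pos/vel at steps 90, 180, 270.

State at t = 1.0649 s:
  obj    pos=(+2.727,-1.816) vel=(+4.984,-3.464) ωy=+123.83

Key-timestep trajectory:
   step    t(s)  obj.x    obj.z    obj.vx   obj.vz 
     90  0.2655   +0.238  -0.086  +1.243  -0.864
    180  0.5310   +0.733  -0.430  +2.485  -1.727
    270  0.7965   +1.558  -1.003  +3.727  -2.591


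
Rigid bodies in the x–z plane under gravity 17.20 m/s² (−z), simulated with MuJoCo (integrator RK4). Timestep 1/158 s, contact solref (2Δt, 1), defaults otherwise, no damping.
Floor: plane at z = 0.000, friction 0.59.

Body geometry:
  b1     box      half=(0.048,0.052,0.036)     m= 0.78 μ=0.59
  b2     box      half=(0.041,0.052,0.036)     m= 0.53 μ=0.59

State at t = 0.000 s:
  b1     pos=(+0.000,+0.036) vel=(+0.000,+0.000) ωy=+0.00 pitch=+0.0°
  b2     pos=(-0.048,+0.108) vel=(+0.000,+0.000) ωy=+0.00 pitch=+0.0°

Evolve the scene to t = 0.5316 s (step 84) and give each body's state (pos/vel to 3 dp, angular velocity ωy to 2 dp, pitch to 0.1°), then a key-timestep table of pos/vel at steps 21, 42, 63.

State at t = 0.5316 s:
  b1     pos=(+0.000,+0.036) vel=(+0.000,+0.000) ωy=+0.00 pitch=+0.0°
  b2     pos=(-0.093,+0.041) vel=(+0.001,+0.002) ωy=+0.02 pitch=-90.0°

Key-timestep trajectory:
   step    t(s)  b1.x    b1.z    b1.vx   b1.vz   b2.x    b2.z    b2.vx   b2.vz 
     21  0.1329   +0.000  +0.036  +0.000  +0.000   -0.049  +0.108  -0.012  +0.000
     42  0.2658   +0.000  +0.036  +0.000  +0.000   -0.054  +0.107  -0.100  -0.017
     63  0.3987   +0.000  +0.036  +0.000  +0.000   -0.088  +0.073  -0.361  -0.942


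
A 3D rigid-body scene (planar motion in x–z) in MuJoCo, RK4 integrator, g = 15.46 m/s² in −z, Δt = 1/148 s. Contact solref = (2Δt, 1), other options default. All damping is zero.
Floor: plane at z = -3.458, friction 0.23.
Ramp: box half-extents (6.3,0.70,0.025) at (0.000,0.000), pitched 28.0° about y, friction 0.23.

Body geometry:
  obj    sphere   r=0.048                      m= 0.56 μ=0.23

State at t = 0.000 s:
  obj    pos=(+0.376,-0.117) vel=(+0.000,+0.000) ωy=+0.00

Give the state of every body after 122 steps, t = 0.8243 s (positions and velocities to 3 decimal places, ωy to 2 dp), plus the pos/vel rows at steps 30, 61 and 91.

State at t = 0.8243 s:
  obj    pos=(+1.931,-0.944) vel=(+3.774,-2.006) ωy=+89.00

Key-timestep trajectory:
   step    t(s)  obj.x    obj.z    obj.vx   obj.vz 
     30  0.2027   +0.470  -0.167  +0.928  -0.494
     61  0.4122   +0.765  -0.324  +1.887  -1.003
     91  0.6149   +1.241  -0.577  +2.815  -1.497


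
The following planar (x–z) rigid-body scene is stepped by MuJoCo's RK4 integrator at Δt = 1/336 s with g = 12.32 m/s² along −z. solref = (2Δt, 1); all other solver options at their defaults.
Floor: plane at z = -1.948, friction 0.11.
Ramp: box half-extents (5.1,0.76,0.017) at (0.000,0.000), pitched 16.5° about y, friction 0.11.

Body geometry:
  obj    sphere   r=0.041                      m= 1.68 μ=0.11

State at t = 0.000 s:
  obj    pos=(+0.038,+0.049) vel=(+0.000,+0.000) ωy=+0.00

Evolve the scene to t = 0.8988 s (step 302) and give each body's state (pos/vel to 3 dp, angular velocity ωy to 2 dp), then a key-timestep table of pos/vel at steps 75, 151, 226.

State at t = 0.8988 s:
  obj    pos=(+1.006,-0.238) vel=(+2.154,-0.638) ωy=+54.78

Key-timestep trajectory:
   step    t(s)  obj.x    obj.z    obj.vx   obj.vz 
     75  0.2232   +0.098  +0.032  +0.535  -0.158
    151  0.4494   +0.280  -0.022  +1.077  -0.319
    226  0.6726   +0.580  -0.111  +1.612  -0.477


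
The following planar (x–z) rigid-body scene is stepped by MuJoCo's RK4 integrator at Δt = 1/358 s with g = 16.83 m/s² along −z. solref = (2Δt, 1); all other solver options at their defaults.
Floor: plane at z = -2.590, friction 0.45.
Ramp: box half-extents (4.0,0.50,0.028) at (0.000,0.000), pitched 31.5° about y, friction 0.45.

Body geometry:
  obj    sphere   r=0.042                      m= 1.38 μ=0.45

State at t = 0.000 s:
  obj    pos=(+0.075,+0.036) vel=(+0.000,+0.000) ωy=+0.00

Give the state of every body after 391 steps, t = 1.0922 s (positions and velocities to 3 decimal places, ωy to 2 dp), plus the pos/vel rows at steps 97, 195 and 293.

State at t = 1.0922 s:
  obj    pos=(+3.269,-1.921) vel=(+5.849,-3.584) ωy=+163.33

Key-timestep trajectory:
   step    t(s)  obj.x    obj.z    obj.vx   obj.vz 
     97  0.2709   +0.272  -0.084  +1.451  -0.889
    195  0.5447   +0.870  -0.451  +2.917  -1.788
    293  0.8184   +1.869  -1.063  +4.383  -2.686


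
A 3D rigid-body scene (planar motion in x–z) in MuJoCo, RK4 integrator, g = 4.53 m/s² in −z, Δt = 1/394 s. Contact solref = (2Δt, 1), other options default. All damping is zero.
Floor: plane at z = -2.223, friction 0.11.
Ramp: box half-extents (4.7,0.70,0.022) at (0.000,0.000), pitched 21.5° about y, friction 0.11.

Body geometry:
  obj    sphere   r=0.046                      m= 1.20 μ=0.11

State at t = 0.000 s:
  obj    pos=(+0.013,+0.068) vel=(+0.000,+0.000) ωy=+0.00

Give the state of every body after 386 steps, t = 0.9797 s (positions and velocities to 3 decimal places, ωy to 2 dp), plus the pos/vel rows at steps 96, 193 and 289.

State at t = 0.9797 s:
  obj    pos=(+0.547,-0.143) vel=(+1.091,-0.428) ωy=+24.68

Key-timestep trajectory:
   step    t(s)  obj.x    obj.z    obj.vx   obj.vz 
     96  0.2437   +0.046  +0.055  +0.270  -0.111
    193  0.4898   +0.147  +0.015  +0.545  -0.218
    289  0.7335   +0.313  -0.050  +0.817  -0.321


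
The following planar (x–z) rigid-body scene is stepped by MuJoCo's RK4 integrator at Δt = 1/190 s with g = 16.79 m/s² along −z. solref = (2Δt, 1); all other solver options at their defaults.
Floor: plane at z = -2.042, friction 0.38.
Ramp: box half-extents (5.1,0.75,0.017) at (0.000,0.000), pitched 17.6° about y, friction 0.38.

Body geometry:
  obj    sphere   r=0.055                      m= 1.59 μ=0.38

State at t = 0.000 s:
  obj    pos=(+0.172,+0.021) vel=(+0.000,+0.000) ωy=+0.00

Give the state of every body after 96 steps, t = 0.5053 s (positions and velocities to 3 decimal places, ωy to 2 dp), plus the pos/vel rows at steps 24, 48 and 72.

State at t = 0.5053 s:
  obj    pos=(+0.613,-0.119) vel=(+1.747,-0.554) ωy=+33.30

Key-timestep trajectory:
   step    t(s)  obj.x    obj.z    obj.vx   obj.vz 
     24  0.1263   +0.200  +0.012  +0.437  -0.139
     48  0.2526   +0.282  -0.014  +0.873  -0.277
     72  0.3789   +0.420  -0.058  +1.310  -0.416


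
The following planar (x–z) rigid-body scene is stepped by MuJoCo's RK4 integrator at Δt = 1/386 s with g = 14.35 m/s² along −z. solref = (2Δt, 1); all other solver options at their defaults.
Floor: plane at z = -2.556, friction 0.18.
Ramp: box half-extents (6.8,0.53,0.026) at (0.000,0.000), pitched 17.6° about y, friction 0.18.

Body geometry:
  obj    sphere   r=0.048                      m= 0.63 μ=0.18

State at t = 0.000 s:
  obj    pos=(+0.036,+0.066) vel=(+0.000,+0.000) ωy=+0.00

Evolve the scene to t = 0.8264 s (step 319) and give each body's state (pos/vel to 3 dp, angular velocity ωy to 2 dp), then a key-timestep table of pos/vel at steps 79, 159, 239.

State at t = 0.8264 s:
  obj    pos=(+1.045,-0.254) vel=(+2.442,-0.774) ωy=+53.36

Key-timestep trajectory:
   step    t(s)  obj.x    obj.z    obj.vx   obj.vz 
     79  0.2047   +0.098  +0.047  +0.605  -0.192
    159  0.4119   +0.287  -0.013  +1.217  -0.386
    239  0.6192   +0.602  -0.113  +1.829  -0.580


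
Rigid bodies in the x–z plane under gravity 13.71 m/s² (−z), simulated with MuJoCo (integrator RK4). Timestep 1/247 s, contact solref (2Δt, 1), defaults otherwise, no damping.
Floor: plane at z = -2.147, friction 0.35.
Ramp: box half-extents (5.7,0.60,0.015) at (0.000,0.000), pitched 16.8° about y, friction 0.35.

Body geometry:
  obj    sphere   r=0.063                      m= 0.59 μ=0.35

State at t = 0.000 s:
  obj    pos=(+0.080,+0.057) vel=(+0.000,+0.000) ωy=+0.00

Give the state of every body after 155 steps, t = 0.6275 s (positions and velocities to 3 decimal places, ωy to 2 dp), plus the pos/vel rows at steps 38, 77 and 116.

State at t = 0.6275 s:
  obj    pos=(+0.614,-0.104) vel=(+1.700,-0.513) ωy=+28.19

Key-timestep trajectory:
   step    t(s)  obj.x    obj.z    obj.vx   obj.vz 
     38  0.1538   +0.112  +0.048  +0.417  -0.126
     77  0.3117   +0.212  +0.018  +0.845  -0.255
    116  0.4696   +0.379  -0.033  +1.273  -0.384


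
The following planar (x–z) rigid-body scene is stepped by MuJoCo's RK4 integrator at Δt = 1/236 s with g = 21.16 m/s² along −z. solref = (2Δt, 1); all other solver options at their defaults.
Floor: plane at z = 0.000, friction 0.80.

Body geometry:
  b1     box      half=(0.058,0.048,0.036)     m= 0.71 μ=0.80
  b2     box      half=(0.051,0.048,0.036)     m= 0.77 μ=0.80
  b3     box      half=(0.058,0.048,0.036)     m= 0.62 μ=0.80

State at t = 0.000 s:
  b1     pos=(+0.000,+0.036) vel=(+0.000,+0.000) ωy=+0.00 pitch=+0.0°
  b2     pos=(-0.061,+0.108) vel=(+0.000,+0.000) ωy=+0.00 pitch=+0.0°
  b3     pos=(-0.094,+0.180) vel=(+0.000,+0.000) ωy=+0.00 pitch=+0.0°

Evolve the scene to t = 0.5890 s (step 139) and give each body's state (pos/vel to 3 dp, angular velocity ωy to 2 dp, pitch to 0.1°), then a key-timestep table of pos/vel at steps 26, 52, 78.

State at t = 0.5890 s:
  b1     pos=(+0.000,+0.036) vel=(+0.000,+0.000) ωy=+0.00 pitch=+0.0°
  b2     pos=(-0.105,+0.051) vel=(+0.000,+0.000) ωy=+0.00 pitch=-90.0°
  b3     pos=(-0.310,+0.036) vel=(+0.000,+0.000) ωy=+0.00 pitch=+180.0°

Key-timestep trajectory:
   step    t(s)  b1.x    b1.z    b1.vx   b1.vz   b2.x    b2.z    b2.vx   b2.vz   b3.x    b3.z    b3.vx   b3.vz 
     26  0.1102   +0.000  +0.036  +0.002  +0.000   -0.073  +0.105  -0.237  -0.103   -0.128  +0.161  -0.656  -0.504
     52  0.2203   +0.000  +0.036  +0.000  +0.000   -0.109  +0.050  -0.136  +0.271   -0.219  +0.057  -0.737  +0.245
     78  0.3305   +0.000  +0.036  +0.000  +0.000   -0.106  +0.051  -0.049  +0.000   -0.286  +0.058  -0.705  -0.415


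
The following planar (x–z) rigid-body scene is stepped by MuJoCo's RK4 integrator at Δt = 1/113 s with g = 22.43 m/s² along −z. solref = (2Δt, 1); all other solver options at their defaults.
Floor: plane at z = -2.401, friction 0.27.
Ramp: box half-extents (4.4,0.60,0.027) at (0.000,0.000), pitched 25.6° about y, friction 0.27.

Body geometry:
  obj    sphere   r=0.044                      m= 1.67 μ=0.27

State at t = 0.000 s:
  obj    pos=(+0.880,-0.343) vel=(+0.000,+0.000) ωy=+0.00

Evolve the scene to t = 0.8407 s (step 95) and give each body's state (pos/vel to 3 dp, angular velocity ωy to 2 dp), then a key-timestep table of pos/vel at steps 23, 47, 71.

State at t = 0.8407 s:
  obj    pos=(+3.086,-1.400) vel=(+5.248,-2.515) ωy=+132.24

Key-timestep trajectory:
   step    t(s)  obj.x    obj.z    obj.vx   obj.vz 
     23  0.2035   +1.009  -0.405  +1.271  -0.609
     47  0.4159   +1.420  -0.602  +2.597  -1.244
     71  0.6283   +2.113  -0.933  +3.923  -1.879


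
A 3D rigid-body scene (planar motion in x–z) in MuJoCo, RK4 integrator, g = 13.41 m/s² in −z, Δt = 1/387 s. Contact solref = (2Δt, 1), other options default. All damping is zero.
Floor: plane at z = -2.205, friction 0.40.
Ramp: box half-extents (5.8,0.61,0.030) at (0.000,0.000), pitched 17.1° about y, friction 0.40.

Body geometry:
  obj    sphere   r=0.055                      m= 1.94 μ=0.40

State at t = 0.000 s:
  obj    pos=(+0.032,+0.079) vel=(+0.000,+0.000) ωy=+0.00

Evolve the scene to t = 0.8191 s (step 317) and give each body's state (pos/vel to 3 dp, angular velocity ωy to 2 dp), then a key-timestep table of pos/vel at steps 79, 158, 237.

State at t = 0.8191 s:
  obj    pos=(+0.935,-0.199) vel=(+2.205,-0.678) ωy=+41.94

Key-timestep trajectory:
   step    t(s)  obj.x    obj.z    obj.vx   obj.vz 
     79  0.2041   +0.088  +0.062  +0.550  -0.169
    158  0.4083   +0.256  +0.010  +1.099  -0.338
    237  0.6124   +0.537  -0.076  +1.649  -0.507


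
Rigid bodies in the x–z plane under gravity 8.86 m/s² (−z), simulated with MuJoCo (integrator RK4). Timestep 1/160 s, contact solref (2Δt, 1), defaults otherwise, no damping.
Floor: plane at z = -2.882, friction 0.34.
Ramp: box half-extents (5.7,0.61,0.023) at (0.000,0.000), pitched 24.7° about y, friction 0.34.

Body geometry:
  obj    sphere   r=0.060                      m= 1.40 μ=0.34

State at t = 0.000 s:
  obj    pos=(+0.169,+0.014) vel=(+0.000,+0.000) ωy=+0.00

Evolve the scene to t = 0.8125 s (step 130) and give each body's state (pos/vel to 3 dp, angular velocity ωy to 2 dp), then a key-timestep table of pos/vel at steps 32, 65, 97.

State at t = 0.8125 s:
  obj    pos=(+0.962,-0.351) vel=(+1.952,-0.898) ωy=+35.80

Key-timestep trajectory:
   step    t(s)  obj.x    obj.z    obj.vx   obj.vz 
     32  0.2000   +0.217  -0.008  +0.481  -0.221
     65  0.4062   +0.367  -0.078  +0.976  -0.449
     97  0.6063   +0.611  -0.189  +1.457  -0.670


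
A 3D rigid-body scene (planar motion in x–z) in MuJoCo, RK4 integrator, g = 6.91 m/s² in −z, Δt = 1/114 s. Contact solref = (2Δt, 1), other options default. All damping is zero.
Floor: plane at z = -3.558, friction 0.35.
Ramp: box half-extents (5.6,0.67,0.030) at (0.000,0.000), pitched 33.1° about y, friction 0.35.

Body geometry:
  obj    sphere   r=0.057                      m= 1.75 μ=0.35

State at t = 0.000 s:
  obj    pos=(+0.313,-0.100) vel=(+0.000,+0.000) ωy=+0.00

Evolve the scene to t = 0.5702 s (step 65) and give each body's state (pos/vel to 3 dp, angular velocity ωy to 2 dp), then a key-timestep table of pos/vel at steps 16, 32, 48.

State at t = 0.5702 s:
  obj    pos=(+0.680,-0.340) vel=(+1.288,-0.839) ωy=+26.95

Key-timestep trajectory:
   step    t(s)  obj.x    obj.z    obj.vx   obj.vz 
     16  0.1404   +0.335  -0.115  +0.317  -0.207
     32  0.2807   +0.402  -0.158  +0.634  -0.413
     48  0.4211   +0.513  -0.231  +0.951  -0.620


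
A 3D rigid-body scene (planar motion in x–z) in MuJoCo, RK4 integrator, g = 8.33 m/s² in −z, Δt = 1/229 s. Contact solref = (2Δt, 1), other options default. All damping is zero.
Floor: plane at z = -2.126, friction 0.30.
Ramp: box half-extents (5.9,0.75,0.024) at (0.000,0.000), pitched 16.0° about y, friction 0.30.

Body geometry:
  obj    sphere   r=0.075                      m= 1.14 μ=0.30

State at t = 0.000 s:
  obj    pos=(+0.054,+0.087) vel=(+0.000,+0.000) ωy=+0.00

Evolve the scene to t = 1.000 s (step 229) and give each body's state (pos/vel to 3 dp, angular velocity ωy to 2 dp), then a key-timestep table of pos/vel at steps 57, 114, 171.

State at t = 1.000 s:
  obj    pos=(+0.842,-0.139) vel=(+1.577,-0.452) ωy=+21.86

Key-timestep trajectory:
   step    t(s)  obj.x    obj.z    obj.vx   obj.vz 
     57  0.2489   +0.103  +0.073  +0.392  -0.113
    114  0.4978   +0.250  +0.031  +0.785  -0.225
    171  0.7467   +0.494  -0.039  +1.177  -0.338


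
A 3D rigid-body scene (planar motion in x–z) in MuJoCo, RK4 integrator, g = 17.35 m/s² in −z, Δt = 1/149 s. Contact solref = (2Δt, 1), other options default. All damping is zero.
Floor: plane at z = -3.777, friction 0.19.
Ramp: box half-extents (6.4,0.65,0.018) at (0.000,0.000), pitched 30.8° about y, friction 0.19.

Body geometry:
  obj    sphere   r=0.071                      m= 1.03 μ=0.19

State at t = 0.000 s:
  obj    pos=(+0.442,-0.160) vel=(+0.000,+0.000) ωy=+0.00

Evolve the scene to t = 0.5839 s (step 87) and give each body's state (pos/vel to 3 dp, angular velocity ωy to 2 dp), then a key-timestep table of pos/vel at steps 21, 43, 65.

State at t = 0.5839 s:
  obj    pos=(+1.372,-0.714) vel=(+3.183,-1.898) ωy=+52.15

Key-timestep trajectory:
   step    t(s)  obj.x    obj.z    obj.vx   obj.vz 
     21  0.1409   +0.496  -0.192  +0.769  -0.458
     43  0.2886   +0.669  -0.295  +1.574  -0.938
     65  0.4362   +0.961  -0.469  +2.379  -1.418


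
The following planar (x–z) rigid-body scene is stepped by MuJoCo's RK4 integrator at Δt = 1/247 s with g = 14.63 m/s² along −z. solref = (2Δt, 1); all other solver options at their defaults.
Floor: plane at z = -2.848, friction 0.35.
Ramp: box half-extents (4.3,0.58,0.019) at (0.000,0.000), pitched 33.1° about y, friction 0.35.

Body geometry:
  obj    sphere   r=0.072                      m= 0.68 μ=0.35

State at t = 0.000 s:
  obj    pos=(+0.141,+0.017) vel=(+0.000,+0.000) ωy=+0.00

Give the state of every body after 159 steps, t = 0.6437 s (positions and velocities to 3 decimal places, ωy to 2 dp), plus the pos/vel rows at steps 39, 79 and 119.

State at t = 0.6437 s:
  obj    pos=(+1.132,-0.629) vel=(+3.078,-2.006) ωy=+51.01

Key-timestep trajectory:
   step    t(s)  obj.x    obj.z    obj.vx   obj.vz 
     39  0.1579   +0.201  -0.022  +0.755  -0.492
     79  0.3198   +0.386  -0.143  +1.529  -0.997
    119  0.4818   +0.696  -0.345  +2.303  -1.502


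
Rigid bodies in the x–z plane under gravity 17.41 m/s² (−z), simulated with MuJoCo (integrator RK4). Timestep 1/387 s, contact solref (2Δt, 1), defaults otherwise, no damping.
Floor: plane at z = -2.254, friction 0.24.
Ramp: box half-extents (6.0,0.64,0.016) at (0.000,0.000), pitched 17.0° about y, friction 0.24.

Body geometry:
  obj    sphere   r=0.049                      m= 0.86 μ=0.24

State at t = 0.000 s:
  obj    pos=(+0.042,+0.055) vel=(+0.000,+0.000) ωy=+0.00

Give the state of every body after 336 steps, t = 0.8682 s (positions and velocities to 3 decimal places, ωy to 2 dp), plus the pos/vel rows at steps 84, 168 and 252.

State at t = 0.8682 s:
  obj    pos=(+1.353,-0.346) vel=(+3.019,-0.923) ωy=+64.42

Key-timestep trajectory:
   step    t(s)  obj.x    obj.z    obj.vx   obj.vz 
     84  0.2171   +0.124  +0.030  +0.755  -0.231
    168  0.4341   +0.370  -0.045  +1.509  -0.461
    252  0.6512   +0.779  -0.170  +2.264  -0.692


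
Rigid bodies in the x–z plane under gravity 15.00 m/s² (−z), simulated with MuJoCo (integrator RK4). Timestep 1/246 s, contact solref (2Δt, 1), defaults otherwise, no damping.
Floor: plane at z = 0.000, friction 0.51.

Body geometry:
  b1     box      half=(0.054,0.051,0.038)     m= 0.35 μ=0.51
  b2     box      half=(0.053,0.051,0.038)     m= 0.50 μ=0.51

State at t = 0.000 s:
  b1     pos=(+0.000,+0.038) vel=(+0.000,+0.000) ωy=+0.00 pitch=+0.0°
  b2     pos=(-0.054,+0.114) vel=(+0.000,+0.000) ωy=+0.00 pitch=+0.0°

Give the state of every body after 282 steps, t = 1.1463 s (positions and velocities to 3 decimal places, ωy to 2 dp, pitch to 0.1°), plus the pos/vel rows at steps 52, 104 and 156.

State at t = 1.1463 s:
  b1     pos=(+0.000,+0.038) vel=(+0.000,+0.000) ωy=+0.00 pitch=+0.0°
  b2     pos=(-0.106,+0.053) vel=(+0.000,+0.000) ωy=+0.00 pitch=-90.0°

Key-timestep trajectory:
   step    t(s)  b1.x    b1.z    b1.vx   b1.vz   b2.x    b2.z    b2.vx   b2.vz 
     52  0.2114   +0.000  +0.038  +0.000  +0.000   -0.055  +0.114  -0.013  +0.000
    104  0.4228   +0.000  +0.038  +0.000  +0.000   -0.072  +0.110  -0.230  -0.114
    156  0.6341   +0.000  +0.038  +0.000  +0.000   -0.119  +0.060  +0.081  -0.034


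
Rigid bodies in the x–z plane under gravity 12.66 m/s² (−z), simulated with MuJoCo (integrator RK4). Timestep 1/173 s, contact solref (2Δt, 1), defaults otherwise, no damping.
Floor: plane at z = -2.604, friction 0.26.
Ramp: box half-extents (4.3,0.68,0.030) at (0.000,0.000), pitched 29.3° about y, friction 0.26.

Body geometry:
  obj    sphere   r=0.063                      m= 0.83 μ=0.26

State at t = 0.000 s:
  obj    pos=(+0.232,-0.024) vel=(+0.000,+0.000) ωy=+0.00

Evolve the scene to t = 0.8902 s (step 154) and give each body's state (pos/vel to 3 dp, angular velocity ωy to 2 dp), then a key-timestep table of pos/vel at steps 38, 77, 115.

State at t = 0.8902 s:
  obj    pos=(+1.761,-0.882) vel=(+3.436,-1.928) ωy=+62.51

Key-timestep trajectory:
   step    t(s)  obj.x    obj.z    obj.vx   obj.vz 
     38  0.2197   +0.325  -0.076  +0.848  -0.476
     77  0.4451   +0.615  -0.238  +1.718  -0.964
    115  0.6647   +1.085  -0.502  +2.566  -1.440


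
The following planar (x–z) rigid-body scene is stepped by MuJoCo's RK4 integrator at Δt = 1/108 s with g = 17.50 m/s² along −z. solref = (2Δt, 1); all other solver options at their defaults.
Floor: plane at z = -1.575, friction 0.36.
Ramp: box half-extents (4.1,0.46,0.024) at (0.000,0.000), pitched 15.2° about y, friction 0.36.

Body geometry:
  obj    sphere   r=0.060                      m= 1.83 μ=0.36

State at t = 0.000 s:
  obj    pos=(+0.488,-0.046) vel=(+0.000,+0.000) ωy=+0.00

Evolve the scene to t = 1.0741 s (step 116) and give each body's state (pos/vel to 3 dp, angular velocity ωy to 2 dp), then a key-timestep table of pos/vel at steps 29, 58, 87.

State at t = 1.0741 s:
  obj    pos=(+2.312,-0.541) vel=(+3.397,-0.923) ωy=+58.66

Key-timestep trajectory:
   step    t(s)  obj.x    obj.z    obj.vx   obj.vz 
     29  0.2685   +0.602  -0.077  +0.849  -0.231
     58  0.5370   +0.944  -0.170  +1.698  -0.461
     87  0.8056   +1.514  -0.324  +2.547  -0.692


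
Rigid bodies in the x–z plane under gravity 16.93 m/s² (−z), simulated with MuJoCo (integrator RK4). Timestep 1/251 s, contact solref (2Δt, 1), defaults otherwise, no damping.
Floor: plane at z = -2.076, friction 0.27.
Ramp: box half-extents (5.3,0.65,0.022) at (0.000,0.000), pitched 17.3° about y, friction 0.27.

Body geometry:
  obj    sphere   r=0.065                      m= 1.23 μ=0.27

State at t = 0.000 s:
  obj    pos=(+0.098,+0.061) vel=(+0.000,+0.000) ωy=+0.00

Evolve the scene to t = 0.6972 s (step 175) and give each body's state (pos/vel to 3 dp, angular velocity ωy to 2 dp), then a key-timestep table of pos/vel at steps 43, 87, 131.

State at t = 0.6972 s:
  obj    pos=(+0.933,-0.199) vel=(+2.394,-0.746) ωy=+38.57

Key-timestep trajectory:
   step    t(s)  obj.x    obj.z    obj.vx   obj.vz 
     43  0.1713   +0.148  +0.045  +0.588  -0.183
     87  0.3466   +0.304  -0.004  +1.190  -0.371
    131  0.5219   +0.566  -0.085  +1.792  -0.558


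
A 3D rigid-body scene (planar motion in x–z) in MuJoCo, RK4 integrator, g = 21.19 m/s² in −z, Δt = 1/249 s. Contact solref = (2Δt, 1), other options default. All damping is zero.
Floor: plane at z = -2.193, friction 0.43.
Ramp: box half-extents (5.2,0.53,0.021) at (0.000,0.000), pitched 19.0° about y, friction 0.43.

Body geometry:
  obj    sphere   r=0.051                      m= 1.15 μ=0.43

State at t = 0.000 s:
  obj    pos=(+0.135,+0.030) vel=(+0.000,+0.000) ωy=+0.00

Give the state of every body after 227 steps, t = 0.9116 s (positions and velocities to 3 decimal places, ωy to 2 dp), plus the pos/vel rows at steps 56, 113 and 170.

State at t = 0.9116 s:
  obj    pos=(+2.071,-0.637) vel=(+4.247,-1.462) ωy=+88.08

Key-timestep trajectory:
   step    t(s)  obj.x    obj.z    obj.vx   obj.vz 
     56  0.2249   +0.253  -0.011  +1.048  -0.361
    113  0.4538   +0.615  -0.136  +2.114  -0.728
    170  0.6827   +1.221  -0.344  +3.181  -1.095


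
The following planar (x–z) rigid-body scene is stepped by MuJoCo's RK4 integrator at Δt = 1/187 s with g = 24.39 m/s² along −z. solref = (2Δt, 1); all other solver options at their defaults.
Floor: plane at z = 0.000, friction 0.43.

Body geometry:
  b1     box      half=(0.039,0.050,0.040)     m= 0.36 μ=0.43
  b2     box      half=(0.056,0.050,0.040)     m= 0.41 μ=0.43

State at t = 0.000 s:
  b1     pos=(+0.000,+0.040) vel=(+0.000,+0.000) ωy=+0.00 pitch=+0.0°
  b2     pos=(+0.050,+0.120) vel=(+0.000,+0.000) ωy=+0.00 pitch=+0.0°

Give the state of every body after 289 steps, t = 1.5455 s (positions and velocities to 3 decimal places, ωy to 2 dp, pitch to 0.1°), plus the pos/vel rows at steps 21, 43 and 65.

State at t = 1.5455 s:
  b1     pos=(+0.000,+0.040) vel=(+0.000,+0.000) ωy=+0.00 pitch=+0.0°
  b2     pos=(+0.103,+0.056) vel=(+0.000,+0.000) ωy=+0.00 pitch=+90.0°

Key-timestep trajectory:
   step    t(s)  b1.x    b1.z    b1.vx   b1.vz   b2.x    b2.z    b2.vx   b2.vz 
     21  0.1123   +0.000  +0.040  +0.000  +0.000   +0.073  +0.104  +0.405  -0.552
     43  0.2299   +0.000  +0.040  +0.000  +0.000   +0.123  +0.064  +0.130  +0.040
     65  0.3476   +0.000  +0.040  +0.000  +0.000   +0.103  +0.056  -0.096  +0.136


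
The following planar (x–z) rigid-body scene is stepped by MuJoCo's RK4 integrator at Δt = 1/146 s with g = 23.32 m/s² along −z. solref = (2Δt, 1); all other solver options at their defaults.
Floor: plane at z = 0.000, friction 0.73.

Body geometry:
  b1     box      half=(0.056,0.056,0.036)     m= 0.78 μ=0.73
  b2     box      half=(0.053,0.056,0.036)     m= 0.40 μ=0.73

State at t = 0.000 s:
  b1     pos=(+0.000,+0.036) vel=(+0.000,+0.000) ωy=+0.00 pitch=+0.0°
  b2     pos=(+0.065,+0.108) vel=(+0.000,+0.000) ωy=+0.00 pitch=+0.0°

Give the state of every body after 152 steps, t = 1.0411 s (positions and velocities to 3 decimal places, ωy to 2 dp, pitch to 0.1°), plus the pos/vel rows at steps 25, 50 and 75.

State at t = 1.0411 s:
  b1     pos=(+0.000,+0.036) vel=(+0.000,+0.000) ωy=+0.00 pitch=+0.0°
  b2     pos=(+0.113,+0.053) vel=(+0.000,+0.000) ωy=+0.00 pitch=+90.0°

Key-timestep trajectory:
   step    t(s)  b1.x    b1.z    b1.vx   b1.vz   b2.x    b2.z    b2.vx   b2.vz 
     25  0.1712   +0.000  +0.036  +0.000  +0.000   +0.114  +0.050  +0.800  -0.333
     50  0.3425   +0.000  +0.036  +0.000  +0.000   +0.144  +0.064  -0.021  -0.002
     75  0.5137   +0.000  +0.036  +0.000  +0.000   +0.108  +0.054  -0.046  +0.118


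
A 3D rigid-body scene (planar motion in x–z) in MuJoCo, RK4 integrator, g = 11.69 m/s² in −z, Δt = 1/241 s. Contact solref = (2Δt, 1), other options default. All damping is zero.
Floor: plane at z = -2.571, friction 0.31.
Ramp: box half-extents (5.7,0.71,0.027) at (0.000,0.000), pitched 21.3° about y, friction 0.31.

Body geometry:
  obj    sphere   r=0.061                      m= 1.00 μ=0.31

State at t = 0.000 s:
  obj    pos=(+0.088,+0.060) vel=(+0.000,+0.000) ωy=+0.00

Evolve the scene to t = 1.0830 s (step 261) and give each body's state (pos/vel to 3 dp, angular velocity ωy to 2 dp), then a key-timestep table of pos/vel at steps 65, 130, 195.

State at t = 1.0830 s:
  obj    pos=(+1.745,-0.586) vel=(+3.061,-1.193) ωy=+53.84

Key-timestep trajectory:
   step    t(s)  obj.x    obj.z    obj.vx   obj.vz 
     65  0.2697   +0.191  +0.020  +0.762  -0.297
    130  0.5394   +0.499  -0.100  +1.524  -0.594
    195  0.8091   +1.013  -0.301  +2.287  -0.892


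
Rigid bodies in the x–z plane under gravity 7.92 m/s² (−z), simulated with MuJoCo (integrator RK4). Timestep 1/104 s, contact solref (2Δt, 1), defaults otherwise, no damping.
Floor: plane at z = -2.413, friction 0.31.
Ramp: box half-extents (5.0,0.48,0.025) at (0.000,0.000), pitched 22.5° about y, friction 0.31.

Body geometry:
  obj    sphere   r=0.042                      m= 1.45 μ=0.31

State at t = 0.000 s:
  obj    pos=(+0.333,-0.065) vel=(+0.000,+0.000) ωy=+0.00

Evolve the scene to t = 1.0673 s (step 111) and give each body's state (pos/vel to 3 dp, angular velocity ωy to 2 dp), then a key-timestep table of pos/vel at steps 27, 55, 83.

State at t = 1.0673 s:
  obj    pos=(+1.472,-0.537) vel=(+2.135,-0.884) ωy=+55.00

Key-timestep trajectory:
   step    t(s)  obj.x    obj.z    obj.vx   obj.vz 
     27  0.2596   +0.400  -0.093  +0.519  -0.215
     55  0.5288   +0.613  -0.181  +1.058  -0.438
     83  0.7981   +0.970  -0.329  +1.596  -0.661


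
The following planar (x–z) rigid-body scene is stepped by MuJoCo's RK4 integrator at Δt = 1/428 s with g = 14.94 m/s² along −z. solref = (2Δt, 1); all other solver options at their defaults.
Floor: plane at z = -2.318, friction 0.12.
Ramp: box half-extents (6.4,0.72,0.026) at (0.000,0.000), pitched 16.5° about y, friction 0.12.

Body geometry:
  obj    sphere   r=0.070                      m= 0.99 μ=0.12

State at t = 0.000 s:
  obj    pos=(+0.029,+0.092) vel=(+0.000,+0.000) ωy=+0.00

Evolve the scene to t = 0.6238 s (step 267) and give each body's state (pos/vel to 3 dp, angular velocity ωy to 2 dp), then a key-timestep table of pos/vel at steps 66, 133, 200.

State at t = 0.6238 s:
  obj    pos=(+0.594,-0.076) vel=(+1.813,-0.537) ωy=+27.01

Key-timestep trajectory:
   step    t(s)  obj.x    obj.z    obj.vx   obj.vz 
     66  0.1542   +0.063  +0.081  +0.448  -0.133
    133  0.3107   +0.169  +0.050  +0.903  -0.268
    200  0.4673   +0.346  -0.002  +1.358  -0.402


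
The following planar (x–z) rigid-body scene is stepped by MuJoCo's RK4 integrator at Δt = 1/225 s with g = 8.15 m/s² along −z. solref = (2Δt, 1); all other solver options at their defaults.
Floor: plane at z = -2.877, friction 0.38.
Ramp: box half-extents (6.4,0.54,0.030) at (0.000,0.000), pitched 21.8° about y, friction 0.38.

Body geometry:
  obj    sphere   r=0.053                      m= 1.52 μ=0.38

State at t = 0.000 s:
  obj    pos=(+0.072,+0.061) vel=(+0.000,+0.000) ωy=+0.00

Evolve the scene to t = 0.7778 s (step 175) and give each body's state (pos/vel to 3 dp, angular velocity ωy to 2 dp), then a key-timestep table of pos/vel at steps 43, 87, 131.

State at t = 0.7778 s:
  obj    pos=(+0.679,-0.182) vel=(+1.561,-0.624) ωy=+31.72

Key-timestep trajectory:
   step    t(s)  obj.x    obj.z    obj.vx   obj.vz 
     43  0.1911   +0.109  +0.046  +0.384  -0.153
     87  0.3867   +0.222  +0.001  +0.776  -0.310
    131  0.5822   +0.412  -0.075  +1.169  -0.467


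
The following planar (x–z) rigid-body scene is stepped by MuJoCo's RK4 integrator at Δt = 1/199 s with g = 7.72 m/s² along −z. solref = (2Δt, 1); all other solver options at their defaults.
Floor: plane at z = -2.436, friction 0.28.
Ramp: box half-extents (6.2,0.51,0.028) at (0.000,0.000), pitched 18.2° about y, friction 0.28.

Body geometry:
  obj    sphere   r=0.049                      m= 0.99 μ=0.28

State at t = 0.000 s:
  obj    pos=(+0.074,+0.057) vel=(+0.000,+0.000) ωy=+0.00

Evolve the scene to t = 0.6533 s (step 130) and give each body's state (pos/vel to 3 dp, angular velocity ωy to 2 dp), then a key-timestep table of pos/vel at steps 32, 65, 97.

State at t = 0.6533 s:
  obj    pos=(+0.423,-0.058) vel=(+1.069,-0.351) ωy=+22.96

Key-timestep trajectory:
   step    t(s)  obj.x    obj.z    obj.vx   obj.vz 
     32  0.1608   +0.095  +0.050  +0.263  -0.087
     65  0.3266   +0.161  +0.028  +0.534  -0.176
     97  0.4874   +0.268  -0.007  +0.798  -0.262


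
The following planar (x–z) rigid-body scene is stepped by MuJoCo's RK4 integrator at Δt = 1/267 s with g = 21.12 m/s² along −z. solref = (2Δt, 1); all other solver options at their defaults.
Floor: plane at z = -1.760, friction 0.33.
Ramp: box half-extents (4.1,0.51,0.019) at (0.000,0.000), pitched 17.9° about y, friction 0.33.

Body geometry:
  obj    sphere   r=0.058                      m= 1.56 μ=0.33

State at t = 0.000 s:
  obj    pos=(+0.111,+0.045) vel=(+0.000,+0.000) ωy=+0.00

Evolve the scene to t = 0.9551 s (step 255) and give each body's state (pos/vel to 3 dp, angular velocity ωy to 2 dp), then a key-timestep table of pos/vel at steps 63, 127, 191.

State at t = 0.9551 s:
  obj    pos=(+2.123,-0.605) vel=(+4.214,-1.361) ωy=+76.34

Key-timestep trajectory:
   step    t(s)  obj.x    obj.z    obj.vx   obj.vz 
     63  0.2360   +0.234  +0.005  +1.041  -0.336
    127  0.4757   +0.610  -0.116  +2.099  -0.678
    191  0.7154   +1.240  -0.320  +3.156  -1.019


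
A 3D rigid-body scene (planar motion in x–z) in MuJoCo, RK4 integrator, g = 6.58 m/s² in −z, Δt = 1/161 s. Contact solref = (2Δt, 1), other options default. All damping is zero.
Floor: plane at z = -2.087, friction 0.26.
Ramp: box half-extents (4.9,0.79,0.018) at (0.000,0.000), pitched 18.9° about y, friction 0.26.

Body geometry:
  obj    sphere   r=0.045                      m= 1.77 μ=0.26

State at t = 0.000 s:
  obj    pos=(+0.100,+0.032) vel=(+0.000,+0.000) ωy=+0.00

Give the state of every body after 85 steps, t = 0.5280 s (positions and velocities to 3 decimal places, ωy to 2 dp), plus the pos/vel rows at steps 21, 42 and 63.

State at t = 0.5280 s:
  obj    pos=(+0.301,-0.036) vel=(+0.760,-0.260) ωy=+17.85

Key-timestep trajectory:
   step    t(s)  obj.x    obj.z    obj.vx   obj.vz 
     21  0.1304   +0.112  +0.028  +0.188  -0.064
     42  0.2609   +0.149  +0.016  +0.376  -0.129
     63  0.3913   +0.210  -0.005  +0.564  -0.193


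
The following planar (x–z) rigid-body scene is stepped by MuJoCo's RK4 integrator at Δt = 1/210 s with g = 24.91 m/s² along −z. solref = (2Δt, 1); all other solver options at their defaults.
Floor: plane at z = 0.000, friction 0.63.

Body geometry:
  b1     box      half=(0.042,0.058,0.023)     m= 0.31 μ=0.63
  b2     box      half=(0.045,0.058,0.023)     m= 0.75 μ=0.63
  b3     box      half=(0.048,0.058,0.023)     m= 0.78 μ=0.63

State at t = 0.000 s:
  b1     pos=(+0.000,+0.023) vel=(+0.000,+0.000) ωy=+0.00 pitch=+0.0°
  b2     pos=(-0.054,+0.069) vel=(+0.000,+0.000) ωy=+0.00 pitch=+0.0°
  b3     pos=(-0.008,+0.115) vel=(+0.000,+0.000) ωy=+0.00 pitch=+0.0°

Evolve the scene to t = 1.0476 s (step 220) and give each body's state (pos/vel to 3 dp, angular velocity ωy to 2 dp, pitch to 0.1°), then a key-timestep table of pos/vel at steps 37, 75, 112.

State at t = 1.0476 s:
  b1     pos=(+0.000,+0.023) vel=(+0.000,+0.000) ωy=+0.00 pitch=+0.0°
  b2     pos=(-0.100,+0.045) vel=(+0.000,+0.000) ωy=+0.00 pitch=-90.0°
  b3     pos=(+0.107,+0.023) vel=(+0.000,+0.000) ωy=+0.00 pitch=+180.0°

Key-timestep trajectory:
   step    t(s)  b1.x    b1.z    b1.vx   b1.vz   b2.x    b2.z    b2.vx   b2.vz   b3.x    b3.z    b3.vx   b3.vz 
     37  0.1762   +0.000  +0.023  -0.001  +0.000   -0.055  +0.069  -0.011  -0.005   +0.008  +0.107  +0.272  -0.307
     75  0.3571   +0.000  +0.023  +0.000  +0.000   -0.104  +0.045  -0.285  +0.155   +0.100  +0.038  +0.637  -1.592
    112  0.5333   +0.000  +0.023  +0.000  +0.000   -0.095  +0.047  +0.007  +0.015   +0.107  +0.023  +0.000  +0.000
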